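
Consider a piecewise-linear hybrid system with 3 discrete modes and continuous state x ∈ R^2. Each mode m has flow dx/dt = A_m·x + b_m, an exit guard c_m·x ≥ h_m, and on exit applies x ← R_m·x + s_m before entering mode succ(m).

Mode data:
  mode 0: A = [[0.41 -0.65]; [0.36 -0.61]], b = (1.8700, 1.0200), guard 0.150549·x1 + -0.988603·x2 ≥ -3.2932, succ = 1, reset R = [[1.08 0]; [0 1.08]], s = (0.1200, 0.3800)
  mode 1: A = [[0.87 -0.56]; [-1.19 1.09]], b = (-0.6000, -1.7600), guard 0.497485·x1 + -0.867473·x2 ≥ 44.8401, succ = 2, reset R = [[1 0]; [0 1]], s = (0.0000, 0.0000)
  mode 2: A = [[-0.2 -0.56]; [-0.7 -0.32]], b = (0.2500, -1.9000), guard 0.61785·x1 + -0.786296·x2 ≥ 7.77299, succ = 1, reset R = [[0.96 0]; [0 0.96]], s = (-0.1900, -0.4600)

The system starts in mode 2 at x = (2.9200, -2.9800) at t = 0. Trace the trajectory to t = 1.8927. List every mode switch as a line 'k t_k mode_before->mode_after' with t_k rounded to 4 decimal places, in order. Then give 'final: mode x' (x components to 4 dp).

1 0.9823 2->1
final: 1 21.4207 -36.9899

Mode 2: guard c·x = 7.7730 hit at Δt = 0.9823 (t = 0.9823), x⁻ = (4.8850, -6.0471) → reset → x⁺ = (4.4996, -6.2652), jump to mode 1
Mode 1: flow for 0.9104 to horizon, guard not reached → x = (21.4207, -36.9899)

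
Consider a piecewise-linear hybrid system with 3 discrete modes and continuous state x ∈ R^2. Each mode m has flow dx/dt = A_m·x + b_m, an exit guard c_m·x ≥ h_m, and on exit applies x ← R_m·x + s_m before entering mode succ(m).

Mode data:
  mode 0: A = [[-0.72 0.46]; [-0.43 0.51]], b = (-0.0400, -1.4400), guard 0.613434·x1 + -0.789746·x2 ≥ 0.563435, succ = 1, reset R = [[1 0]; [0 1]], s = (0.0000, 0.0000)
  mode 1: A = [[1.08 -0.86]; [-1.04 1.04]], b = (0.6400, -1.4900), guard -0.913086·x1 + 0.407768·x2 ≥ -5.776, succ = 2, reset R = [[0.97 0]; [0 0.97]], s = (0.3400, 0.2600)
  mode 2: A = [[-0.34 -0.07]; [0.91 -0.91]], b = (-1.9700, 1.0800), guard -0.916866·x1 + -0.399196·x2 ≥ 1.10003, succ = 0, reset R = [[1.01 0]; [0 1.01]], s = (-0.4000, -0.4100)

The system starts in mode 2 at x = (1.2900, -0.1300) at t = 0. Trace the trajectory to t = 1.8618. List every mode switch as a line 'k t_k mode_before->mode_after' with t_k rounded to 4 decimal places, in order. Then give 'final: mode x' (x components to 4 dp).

Mode 2: guard c·x = 1.1000 hit at Δt = 1.3879 (t = 1.3879), x⁻ = (-1.4169, 0.4987) → reset → x⁺ = (-1.8311, 0.0937), jump to mode 0
Mode 0: flow for 0.4739 to horizon, guard not reached → x = (-1.3350, -0.2903)

1 1.3879 2->0
final: 0 -1.3350 -0.2903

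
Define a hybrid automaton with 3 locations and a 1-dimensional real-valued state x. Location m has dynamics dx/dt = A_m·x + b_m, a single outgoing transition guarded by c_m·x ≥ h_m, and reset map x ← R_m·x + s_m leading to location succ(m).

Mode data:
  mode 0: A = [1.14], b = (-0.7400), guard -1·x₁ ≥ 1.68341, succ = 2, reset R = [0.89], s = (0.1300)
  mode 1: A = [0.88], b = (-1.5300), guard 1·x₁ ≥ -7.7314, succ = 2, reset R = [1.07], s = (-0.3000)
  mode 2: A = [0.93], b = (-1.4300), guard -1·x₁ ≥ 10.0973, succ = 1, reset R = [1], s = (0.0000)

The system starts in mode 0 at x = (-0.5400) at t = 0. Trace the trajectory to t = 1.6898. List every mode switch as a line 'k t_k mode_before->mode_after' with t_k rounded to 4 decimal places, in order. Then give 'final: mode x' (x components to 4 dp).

1 0.5910 0->2
final: 2 -6.5361

Mode 0: guard c·x = 1.6834 hit at Δt = 0.5910 (t = 0.5910), x⁻ = (-1.6834) → reset → x⁺ = (-1.3682), jump to mode 2
Mode 2: flow for 1.0988 to horizon, guard not reached → x = (-6.5361)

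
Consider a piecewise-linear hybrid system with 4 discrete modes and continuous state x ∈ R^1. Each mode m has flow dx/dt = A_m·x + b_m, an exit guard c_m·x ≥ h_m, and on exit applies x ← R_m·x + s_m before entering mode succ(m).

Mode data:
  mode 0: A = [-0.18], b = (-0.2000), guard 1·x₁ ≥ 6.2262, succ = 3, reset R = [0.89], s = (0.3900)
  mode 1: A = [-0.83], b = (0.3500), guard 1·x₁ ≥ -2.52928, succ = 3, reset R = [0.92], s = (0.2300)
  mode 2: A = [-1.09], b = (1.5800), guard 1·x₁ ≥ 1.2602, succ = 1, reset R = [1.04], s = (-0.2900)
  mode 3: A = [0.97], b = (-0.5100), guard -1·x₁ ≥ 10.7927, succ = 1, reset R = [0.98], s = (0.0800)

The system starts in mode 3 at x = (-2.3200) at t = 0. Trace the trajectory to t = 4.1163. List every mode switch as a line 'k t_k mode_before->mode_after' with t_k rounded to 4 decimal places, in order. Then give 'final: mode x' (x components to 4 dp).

Mode 3: guard c·x = 10.7927 hit at Δt = 1.4233 (t = 1.4233), x⁻ = (-10.7927) → reset → x⁺ = (-10.4968), jump to mode 1
Mode 1: guard c·x = -2.5293 hit at Δt = 1.5763 (t = 2.9996), x⁻ = (-2.5293) → reset → x⁺ = (-2.0969), jump to mode 3
Mode 3: flow for 1.1167 to horizon, guard not reached → x = (-7.2220)

1 1.4233 3->1
2 2.9996 1->3
final: 3 -7.2220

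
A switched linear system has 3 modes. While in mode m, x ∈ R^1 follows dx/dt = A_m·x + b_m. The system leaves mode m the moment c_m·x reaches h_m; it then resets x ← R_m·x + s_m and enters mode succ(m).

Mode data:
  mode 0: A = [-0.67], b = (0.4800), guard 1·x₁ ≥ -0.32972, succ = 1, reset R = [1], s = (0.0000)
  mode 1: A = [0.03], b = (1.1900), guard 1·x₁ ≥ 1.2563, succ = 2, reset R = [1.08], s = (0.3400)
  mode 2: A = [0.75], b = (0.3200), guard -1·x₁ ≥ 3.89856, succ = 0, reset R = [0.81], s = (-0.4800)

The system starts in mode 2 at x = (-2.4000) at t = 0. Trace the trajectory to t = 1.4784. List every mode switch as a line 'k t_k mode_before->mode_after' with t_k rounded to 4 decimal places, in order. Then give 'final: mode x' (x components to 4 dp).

1 0.7533 2->0
final: 0 -1.9623

Mode 2: guard c·x = 3.8986 hit at Δt = 0.7533 (t = 0.7533), x⁻ = (-3.8986) → reset → x⁺ = (-3.6378), jump to mode 0
Mode 0: flow for 0.7251 to horizon, guard not reached → x = (-1.9623)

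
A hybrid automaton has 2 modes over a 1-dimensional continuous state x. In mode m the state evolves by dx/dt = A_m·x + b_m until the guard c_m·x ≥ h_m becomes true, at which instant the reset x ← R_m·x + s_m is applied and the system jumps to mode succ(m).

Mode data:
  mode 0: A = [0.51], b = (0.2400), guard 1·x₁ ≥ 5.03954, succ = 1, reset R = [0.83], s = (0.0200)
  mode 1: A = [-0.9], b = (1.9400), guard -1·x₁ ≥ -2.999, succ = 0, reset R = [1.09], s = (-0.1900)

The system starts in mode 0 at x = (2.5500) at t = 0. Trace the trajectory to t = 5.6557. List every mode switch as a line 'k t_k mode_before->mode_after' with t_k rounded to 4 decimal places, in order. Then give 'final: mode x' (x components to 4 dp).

1 1.1787 0->1
2 2.1640 1->0
3 3.0263 0->1
4 4.0116 1->0
5 4.8739 0->1
final: 1 3.1685

Mode 0: guard c·x = 5.0395 hit at Δt = 1.1787 (t = 1.1787), x⁻ = (5.0395) → reset → x⁺ = (4.2028), jump to mode 1
Mode 1: guard c·x = -2.9990 hit at Δt = 0.9853 (t = 2.1640), x⁻ = (2.9990) → reset → x⁺ = (3.0789), jump to mode 0
Mode 0: guard c·x = 5.0395 hit at Δt = 0.8623 (t = 3.0263), x⁻ = (5.0395) → reset → x⁺ = (4.2028), jump to mode 1
Mode 1: guard c·x = -2.9990 hit at Δt = 0.9853 (t = 4.0116), x⁻ = (2.9990) → reset → x⁺ = (3.0789), jump to mode 0
Mode 0: guard c·x = 5.0395 hit at Δt = 0.8623 (t = 4.8739), x⁻ = (5.0395) → reset → x⁺ = (4.2028), jump to mode 1
Mode 1: flow for 0.7818 to horizon, guard not reached → x = (3.1685)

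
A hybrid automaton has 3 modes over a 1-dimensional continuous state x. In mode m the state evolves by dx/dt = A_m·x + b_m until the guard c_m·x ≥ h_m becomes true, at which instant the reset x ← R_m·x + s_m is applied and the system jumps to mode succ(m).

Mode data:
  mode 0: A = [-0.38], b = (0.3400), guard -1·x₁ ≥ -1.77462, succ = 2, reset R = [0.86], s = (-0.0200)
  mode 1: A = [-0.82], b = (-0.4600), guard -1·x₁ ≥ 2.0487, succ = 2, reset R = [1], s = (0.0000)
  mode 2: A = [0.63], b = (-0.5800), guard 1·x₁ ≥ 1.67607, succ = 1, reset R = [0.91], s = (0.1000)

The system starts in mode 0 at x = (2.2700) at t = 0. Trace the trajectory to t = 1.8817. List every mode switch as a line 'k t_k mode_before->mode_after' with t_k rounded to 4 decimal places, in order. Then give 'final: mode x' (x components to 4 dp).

Mode 0: guard c·x = -1.7746 hit at Δt = 1.1753 (t = 1.1753), x⁻ = (1.7746) → reset → x⁺ = (1.5062), jump to mode 2
Mode 2: guard c·x = 1.6761 hit at Δt = 0.4044 (t = 1.5797), x⁻ = (1.6761) → reset → x⁺ = (1.6252), jump to mode 1
Mode 1: flow for 0.3020 to horizon, guard not reached → x = (1.1456)

1 1.1753 0->2
2 1.5797 2->1
final: 1 1.1456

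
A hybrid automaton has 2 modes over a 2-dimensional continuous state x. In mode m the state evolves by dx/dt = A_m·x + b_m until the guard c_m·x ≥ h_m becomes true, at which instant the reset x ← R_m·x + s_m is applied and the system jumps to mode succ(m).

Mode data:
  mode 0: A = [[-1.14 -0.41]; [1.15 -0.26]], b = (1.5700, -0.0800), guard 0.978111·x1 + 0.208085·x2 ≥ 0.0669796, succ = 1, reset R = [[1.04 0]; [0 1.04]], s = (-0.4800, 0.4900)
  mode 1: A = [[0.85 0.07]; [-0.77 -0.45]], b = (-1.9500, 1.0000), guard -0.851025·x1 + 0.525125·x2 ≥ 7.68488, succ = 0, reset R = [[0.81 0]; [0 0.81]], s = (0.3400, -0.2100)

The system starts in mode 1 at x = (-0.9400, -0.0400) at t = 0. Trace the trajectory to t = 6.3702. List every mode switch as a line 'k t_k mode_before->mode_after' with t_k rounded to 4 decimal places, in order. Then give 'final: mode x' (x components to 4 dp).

Mode 1: guard c·x = 7.6849 hit at Δt = 1.2403 (t = 1.2403), x⁻ = (-6.8045, 3.6069) → reset → x⁺ = (-5.1717, 2.7116), jump to mode 0
Mode 0: guard c·x = 0.0670 hit at Δt = 1.4699 (t = 2.7102), x⁻ = (0.2130, -0.6794) → reset → x⁺ = (-0.2585, -0.2166), jump to mode 1
Mode 1: guard c·x = 7.6849 hit at Δt = 1.5139 (t = 4.2241), x⁻ = (-6.7423, 3.7077) → reset → x⁺ = (-5.1213, 2.7932), jump to mode 0
Mode 0: guard c·x = 0.0670 hit at Δt = 1.4697 (t = 5.6938), x⁻ = (0.1991, -0.6141) → reset → x⁺ = (-0.2729, -0.1487), jump to mode 1
Mode 1: flow for 0.6764 to horizon, guard not reached → x = (-2.2469, 1.0215)

1 1.2403 1->0
2 2.7102 0->1
3 4.2241 1->0
4 5.6938 0->1
final: 1 -2.2469 1.0215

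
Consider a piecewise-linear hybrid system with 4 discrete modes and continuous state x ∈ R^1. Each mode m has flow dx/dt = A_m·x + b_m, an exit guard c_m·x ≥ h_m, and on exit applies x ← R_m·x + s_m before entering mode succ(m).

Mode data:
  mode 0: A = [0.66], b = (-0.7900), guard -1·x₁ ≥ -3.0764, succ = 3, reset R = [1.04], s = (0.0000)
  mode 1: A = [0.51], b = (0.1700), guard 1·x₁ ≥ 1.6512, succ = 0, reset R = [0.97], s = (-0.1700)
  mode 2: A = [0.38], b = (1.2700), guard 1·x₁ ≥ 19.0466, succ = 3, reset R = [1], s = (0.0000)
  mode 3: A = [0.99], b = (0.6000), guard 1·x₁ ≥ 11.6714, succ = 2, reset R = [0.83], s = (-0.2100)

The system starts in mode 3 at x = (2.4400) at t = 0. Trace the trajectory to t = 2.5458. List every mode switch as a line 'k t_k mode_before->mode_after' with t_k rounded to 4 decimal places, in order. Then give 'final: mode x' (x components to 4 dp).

1 1.4080 3->2
final: 2 16.4112

Mode 3: guard c·x = 11.6714 hit at Δt = 1.4080 (t = 1.4080), x⁻ = (11.6714) → reset → x⁺ = (9.4773), jump to mode 2
Mode 2: flow for 1.1378 to horizon, guard not reached → x = (16.4112)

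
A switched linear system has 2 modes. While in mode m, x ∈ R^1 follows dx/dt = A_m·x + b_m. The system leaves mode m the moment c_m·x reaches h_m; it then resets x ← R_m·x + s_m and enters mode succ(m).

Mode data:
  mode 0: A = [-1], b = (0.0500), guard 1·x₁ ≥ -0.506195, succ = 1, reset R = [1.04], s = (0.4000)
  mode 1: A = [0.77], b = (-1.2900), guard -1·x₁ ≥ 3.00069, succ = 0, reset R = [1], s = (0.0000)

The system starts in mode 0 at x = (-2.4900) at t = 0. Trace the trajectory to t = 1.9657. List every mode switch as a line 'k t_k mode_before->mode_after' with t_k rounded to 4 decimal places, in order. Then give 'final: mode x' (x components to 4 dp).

Mode 0: guard c·x = -0.5062 hit at Δt = 1.5188 (t = 1.5188), x⁻ = (-0.5062) → reset → x⁺ = (-0.1264), jump to mode 1
Mode 1: flow for 0.4469 to horizon, guard not reached → x = (-0.8665)

1 1.5188 0->1
final: 1 -0.8665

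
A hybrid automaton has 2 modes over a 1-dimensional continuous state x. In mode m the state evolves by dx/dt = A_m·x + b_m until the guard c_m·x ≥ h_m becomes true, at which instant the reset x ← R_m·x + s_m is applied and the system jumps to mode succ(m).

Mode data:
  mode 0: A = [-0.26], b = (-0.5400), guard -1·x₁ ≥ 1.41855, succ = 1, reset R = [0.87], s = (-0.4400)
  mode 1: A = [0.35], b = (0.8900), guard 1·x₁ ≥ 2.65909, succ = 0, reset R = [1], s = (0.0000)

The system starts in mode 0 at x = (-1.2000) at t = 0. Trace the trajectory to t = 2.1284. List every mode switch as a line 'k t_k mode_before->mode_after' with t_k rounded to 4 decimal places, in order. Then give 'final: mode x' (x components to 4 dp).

1 1.1025 0->1
final: 1 -1.2989

Mode 0: guard c·x = 1.4185 hit at Δt = 1.1025 (t = 1.1025), x⁻ = (-1.4185) → reset → x⁺ = (-1.6741), jump to mode 1
Mode 1: flow for 1.0259 to horizon, guard not reached → x = (-1.2989)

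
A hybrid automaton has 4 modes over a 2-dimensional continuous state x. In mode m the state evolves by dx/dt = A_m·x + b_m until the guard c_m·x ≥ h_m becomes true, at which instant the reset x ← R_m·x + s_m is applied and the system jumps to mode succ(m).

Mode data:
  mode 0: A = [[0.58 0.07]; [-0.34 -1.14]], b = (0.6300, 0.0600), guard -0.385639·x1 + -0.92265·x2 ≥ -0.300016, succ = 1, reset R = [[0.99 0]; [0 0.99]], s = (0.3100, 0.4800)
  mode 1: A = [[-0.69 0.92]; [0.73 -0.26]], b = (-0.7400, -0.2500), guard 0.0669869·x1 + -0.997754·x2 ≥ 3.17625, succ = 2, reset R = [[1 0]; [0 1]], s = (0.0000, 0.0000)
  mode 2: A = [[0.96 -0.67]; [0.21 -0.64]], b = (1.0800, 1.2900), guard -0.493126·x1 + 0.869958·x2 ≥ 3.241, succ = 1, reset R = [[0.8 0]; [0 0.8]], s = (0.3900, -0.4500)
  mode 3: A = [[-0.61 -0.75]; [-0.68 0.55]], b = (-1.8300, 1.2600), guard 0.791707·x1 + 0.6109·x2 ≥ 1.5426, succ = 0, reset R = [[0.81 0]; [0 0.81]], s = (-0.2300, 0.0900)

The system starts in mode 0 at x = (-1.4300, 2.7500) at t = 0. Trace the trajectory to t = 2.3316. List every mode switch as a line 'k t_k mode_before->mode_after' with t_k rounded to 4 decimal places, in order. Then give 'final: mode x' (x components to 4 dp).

1 1.3429 0->1
final: 1 -0.6363 0.3866

Mode 0: guard c·x = -0.3000 hit at Δt = 1.3429 (t = 1.3429), x⁻ = (-1.5852, 0.9877) → reset → x⁺ = (-1.2594, 1.4579), jump to mode 1
Mode 1: flow for 0.9887 to horizon, guard not reached → x = (-0.6363, 0.3866)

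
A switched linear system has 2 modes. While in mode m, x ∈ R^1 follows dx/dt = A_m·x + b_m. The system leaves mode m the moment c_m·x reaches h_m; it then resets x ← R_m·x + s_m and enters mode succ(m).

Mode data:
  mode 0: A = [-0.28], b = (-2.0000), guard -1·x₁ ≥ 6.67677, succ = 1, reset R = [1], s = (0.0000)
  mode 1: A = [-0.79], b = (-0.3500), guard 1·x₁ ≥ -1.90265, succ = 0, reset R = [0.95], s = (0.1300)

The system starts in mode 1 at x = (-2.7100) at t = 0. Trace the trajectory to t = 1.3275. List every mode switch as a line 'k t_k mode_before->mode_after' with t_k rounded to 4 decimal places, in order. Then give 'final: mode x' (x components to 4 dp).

1 0.5573 1->0
final: 0 -2.7377

Mode 1: guard c·x = -1.9026 hit at Δt = 0.5573 (t = 0.5573), x⁻ = (-1.9026) → reset → x⁺ = (-1.6775), jump to mode 0
Mode 0: flow for 0.7702 to horizon, guard not reached → x = (-2.7377)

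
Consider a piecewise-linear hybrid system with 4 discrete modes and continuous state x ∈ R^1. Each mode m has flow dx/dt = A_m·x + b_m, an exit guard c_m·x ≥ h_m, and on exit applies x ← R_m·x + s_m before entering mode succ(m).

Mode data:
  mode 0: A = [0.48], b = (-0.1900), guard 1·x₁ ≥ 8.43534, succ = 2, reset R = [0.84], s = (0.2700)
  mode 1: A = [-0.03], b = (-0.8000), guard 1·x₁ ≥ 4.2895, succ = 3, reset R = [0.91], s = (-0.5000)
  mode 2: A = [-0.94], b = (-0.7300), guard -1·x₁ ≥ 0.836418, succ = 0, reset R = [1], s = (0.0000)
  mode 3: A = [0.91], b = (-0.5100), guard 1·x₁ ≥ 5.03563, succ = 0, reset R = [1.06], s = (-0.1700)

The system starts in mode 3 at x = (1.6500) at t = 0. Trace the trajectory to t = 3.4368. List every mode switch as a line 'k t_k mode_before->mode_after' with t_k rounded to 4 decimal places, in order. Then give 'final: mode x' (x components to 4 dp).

Mode 3: guard c·x = 5.0356 hit at Δt = 1.5525 (t = 1.5525), x⁻ = (5.0356) → reset → x⁺ = (5.1678), jump to mode 0
Mode 0: guard c·x = 8.4353 hit at Δt = 1.0867 (t = 2.6392), x⁻ = (8.4353) → reset → x⁺ = (7.3557), jump to mode 2
Mode 2: flow for 0.7976 to horizon, guard not reached → x = (3.0658)

1 1.5525 3->0
2 2.6392 0->2
final: 2 3.0658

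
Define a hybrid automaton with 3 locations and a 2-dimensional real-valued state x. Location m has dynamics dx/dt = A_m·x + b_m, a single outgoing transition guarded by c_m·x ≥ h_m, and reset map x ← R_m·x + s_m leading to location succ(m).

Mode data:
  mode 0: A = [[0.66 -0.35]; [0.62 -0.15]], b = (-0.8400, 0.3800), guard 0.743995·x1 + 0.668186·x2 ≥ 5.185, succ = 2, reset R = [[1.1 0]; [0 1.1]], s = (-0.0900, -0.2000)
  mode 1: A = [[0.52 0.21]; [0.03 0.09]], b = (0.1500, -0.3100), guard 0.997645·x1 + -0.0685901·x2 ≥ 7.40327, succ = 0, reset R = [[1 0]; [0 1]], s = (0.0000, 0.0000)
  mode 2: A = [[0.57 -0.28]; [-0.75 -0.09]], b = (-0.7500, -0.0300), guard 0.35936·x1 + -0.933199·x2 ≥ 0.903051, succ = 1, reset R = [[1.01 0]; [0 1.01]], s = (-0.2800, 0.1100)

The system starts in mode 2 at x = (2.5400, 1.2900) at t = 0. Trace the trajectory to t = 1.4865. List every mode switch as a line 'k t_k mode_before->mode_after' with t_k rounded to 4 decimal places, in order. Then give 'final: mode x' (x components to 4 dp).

1 0.5511 2->1
final: 1 4.4573 0.0633

Mode 2: guard c·x = 0.9031 hit at Δt = 0.5511 (t = 0.5511), x⁻ = (2.8563, 0.1322) → reset → x⁺ = (2.6049, 0.2436), jump to mode 1
Mode 1: flow for 0.9354 to horizon, guard not reached → x = (4.4573, 0.0633)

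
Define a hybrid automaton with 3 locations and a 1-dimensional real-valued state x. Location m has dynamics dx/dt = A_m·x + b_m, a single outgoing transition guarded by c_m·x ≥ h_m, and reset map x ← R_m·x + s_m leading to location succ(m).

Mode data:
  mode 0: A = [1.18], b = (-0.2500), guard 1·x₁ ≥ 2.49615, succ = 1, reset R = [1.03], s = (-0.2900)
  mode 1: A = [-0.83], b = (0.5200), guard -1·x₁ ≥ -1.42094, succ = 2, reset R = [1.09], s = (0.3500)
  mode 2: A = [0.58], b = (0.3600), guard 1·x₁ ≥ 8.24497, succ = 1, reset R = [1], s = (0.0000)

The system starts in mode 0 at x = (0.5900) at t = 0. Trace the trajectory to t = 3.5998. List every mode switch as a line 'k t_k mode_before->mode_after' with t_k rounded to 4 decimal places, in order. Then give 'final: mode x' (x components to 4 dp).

1 1.5242 0->1
2 2.4081 1->2
final: 2 4.4085

Mode 0: guard c·x = 2.4962 hit at Δt = 1.5242 (t = 1.5242), x⁻ = (2.4961) → reset → x⁺ = (2.2810), jump to mode 1
Mode 1: guard c·x = -1.4209 hit at Δt = 0.8839 (t = 2.4081), x⁻ = (1.4209) → reset → x⁺ = (1.8988), jump to mode 2
Mode 2: flow for 1.1917 to horizon, guard not reached → x = (4.4085)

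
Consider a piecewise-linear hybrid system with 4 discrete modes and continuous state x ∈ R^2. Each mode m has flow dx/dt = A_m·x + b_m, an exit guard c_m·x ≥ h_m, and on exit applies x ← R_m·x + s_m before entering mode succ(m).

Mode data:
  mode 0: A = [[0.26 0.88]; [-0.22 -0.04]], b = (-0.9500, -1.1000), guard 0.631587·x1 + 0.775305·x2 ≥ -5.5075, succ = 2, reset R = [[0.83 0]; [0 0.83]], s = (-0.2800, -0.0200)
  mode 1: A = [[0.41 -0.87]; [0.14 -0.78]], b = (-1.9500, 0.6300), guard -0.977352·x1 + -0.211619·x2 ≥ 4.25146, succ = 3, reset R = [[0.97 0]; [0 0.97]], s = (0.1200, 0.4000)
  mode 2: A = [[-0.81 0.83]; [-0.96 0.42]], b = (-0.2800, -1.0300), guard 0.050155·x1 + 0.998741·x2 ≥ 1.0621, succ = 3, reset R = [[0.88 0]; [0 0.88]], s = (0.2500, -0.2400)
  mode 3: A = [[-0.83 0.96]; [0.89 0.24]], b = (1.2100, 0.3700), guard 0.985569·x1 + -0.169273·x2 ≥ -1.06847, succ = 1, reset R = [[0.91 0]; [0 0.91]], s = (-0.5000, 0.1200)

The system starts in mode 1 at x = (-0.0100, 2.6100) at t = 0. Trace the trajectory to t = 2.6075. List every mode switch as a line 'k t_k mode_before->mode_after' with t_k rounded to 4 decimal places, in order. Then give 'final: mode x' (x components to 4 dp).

Mode 1: guard c·x = 4.2515 hit at Δt = 1.0110 (t = 1.0110), x⁻ = (-4.6479, 1.3761) → reset → x⁺ = (-4.3885, 1.7348), jump to mode 3
Mode 3: guard c·x = -1.0685 hit at Δt = 0.8261 (t = 1.8371), x⁻ = (-1.0092, 0.4360) → reset → x⁺ = (-1.4184, 0.5168), jump to mode 1
Mode 1: flow for 0.7704 to horizon, guard not reached → x = (-4.0978, 0.4190)

1 1.0110 1->3
2 1.8371 3->1
final: 1 -4.0978 0.4190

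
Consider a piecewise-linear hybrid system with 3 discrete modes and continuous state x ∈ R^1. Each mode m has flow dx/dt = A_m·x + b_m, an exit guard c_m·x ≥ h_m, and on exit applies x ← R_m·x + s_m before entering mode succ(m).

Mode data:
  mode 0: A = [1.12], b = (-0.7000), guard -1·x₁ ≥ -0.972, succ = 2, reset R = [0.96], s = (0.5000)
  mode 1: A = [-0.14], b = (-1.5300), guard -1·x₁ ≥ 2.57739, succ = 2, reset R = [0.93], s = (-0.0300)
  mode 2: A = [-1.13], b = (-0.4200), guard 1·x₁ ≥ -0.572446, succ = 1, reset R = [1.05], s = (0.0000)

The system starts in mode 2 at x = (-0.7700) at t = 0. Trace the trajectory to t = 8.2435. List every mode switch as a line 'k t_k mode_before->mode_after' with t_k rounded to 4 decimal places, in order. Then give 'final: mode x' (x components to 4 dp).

Mode 2: guard c·x = -0.5724 hit at Δt = 0.6063 (t = 0.6063), x⁻ = (-0.5724) → reset → x⁺ = (-0.6011), jump to mode 1
Mode 1: guard c·x = 2.5774 hit at Δt = 1.5172 (t = 2.1235), x⁻ = (-2.5774) → reset → x⁺ = (-2.4270), jump to mode 2
Mode 2: guard c·x = -0.5724 hit at Δt = 2.0584 (t = 4.1819), x⁻ = (-0.5724) → reset → x⁺ = (-0.6011), jump to mode 1
Mode 1: guard c·x = 2.5774 hit at Δt = 1.5172 (t = 5.6991), x⁻ = (-2.5774) → reset → x⁺ = (-2.4270), jump to mode 2
Mode 2: guard c·x = -0.5724 hit at Δt = 2.0584 (t = 7.7576), x⁻ = (-0.5724) → reset → x⁺ = (-0.6011), jump to mode 1
Mode 1: flow for 0.4859 to horizon, guard not reached → x = (-1.2803)

1 0.6063 2->1
2 2.1235 1->2
3 4.1819 2->1
4 5.6991 1->2
5 7.7576 2->1
final: 1 -1.2803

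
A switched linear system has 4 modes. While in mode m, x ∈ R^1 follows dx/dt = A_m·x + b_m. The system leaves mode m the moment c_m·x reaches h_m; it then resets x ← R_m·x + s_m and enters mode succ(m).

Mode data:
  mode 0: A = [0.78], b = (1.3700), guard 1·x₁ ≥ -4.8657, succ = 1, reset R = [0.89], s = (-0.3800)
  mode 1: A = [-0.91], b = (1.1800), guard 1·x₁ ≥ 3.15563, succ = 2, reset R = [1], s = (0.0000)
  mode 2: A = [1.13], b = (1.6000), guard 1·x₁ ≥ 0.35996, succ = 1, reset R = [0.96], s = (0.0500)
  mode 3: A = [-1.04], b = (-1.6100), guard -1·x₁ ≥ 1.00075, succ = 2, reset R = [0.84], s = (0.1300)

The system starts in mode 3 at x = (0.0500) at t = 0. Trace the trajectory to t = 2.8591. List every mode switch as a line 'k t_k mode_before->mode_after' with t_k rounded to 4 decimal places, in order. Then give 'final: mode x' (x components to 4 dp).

Mode 3: guard c·x = 1.0008 hit at Δt = 1.0303 (t = 1.0303), x⁻ = (-1.0007) → reset → x⁺ = (-0.7106), jump to mode 2
Mode 2: guard c·x = 0.3600 hit at Δt = 0.8172 (t = 1.8475), x⁻ = (0.3600) → reset → x⁺ = (0.3956), jump to mode 1
Mode 1: flow for 1.0116 to horizon, guard not reached → x = (0.9378)

1 1.0303 3->2
2 1.8475 2->1
final: 1 0.9378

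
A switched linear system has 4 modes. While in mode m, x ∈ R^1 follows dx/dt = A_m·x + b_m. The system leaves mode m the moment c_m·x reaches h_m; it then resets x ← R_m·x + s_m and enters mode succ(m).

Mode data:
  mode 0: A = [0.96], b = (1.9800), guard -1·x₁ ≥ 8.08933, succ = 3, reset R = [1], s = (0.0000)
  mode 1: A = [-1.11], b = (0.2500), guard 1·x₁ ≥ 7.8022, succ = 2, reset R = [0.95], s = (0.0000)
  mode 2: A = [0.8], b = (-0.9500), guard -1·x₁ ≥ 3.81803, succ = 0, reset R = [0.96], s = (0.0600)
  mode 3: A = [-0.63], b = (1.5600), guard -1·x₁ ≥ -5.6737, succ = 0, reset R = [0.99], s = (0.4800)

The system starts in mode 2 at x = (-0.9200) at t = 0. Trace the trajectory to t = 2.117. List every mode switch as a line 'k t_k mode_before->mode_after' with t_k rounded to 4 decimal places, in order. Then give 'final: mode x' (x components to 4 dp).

Mode 2: guard c·x = 3.8180 hit at Δt = 1.0813 (t = 1.0813), x⁻ = (-3.8180) → reset → x⁺ = (-3.6053), jump to mode 0
Mode 0: flow for 1.0357 to horizon, guard not reached → x = (-6.2323)

1 1.0813 2->0
final: 0 -6.2323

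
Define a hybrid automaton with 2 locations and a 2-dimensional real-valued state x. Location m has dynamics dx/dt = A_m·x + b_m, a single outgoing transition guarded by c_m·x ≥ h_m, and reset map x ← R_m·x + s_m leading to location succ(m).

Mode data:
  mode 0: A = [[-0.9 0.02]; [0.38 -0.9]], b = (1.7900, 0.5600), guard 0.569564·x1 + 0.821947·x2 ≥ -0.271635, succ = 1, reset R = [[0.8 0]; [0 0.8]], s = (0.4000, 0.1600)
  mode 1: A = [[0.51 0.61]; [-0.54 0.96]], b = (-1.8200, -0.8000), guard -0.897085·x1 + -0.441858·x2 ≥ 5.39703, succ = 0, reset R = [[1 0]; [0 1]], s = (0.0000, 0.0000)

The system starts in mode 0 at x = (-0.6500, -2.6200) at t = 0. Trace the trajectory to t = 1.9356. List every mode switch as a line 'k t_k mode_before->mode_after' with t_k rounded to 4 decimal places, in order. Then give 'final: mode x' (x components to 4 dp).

1 0.8467 0->1
final: 1 -2.2955 -2.8999

Mode 0: guard c·x = -0.2716 hit at Δt = 0.8467 (t = 0.8467), x⁻ = (0.7390, -0.8425) → reset → x⁺ = (0.9912, -0.5140), jump to mode 1
Mode 1: flow for 1.0889 to horizon, guard not reached → x = (-2.2955, -2.8999)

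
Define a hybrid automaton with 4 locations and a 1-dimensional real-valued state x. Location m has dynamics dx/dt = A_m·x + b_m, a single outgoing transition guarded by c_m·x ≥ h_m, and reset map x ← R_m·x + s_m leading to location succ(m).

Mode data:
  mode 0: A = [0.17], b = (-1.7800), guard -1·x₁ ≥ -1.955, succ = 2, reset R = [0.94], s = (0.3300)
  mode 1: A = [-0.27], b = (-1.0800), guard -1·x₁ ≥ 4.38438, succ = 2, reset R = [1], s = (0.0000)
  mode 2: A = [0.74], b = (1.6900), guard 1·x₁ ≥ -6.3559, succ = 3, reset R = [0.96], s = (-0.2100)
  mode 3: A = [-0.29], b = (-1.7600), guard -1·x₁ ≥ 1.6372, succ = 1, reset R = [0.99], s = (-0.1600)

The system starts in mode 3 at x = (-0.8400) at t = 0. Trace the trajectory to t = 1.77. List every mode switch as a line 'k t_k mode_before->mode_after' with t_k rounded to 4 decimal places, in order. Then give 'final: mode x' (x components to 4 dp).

Mode 3: guard c·x = 1.6372 hit at Δt = 0.5704 (t = 0.5704), x⁻ = (-1.6372) → reset → x⁺ = (-1.7808), jump to mode 1
Mode 1: flow for 1.1996 to horizon, guard not reached → x = (-2.3948)

1 0.5704 3->1
final: 1 -2.3948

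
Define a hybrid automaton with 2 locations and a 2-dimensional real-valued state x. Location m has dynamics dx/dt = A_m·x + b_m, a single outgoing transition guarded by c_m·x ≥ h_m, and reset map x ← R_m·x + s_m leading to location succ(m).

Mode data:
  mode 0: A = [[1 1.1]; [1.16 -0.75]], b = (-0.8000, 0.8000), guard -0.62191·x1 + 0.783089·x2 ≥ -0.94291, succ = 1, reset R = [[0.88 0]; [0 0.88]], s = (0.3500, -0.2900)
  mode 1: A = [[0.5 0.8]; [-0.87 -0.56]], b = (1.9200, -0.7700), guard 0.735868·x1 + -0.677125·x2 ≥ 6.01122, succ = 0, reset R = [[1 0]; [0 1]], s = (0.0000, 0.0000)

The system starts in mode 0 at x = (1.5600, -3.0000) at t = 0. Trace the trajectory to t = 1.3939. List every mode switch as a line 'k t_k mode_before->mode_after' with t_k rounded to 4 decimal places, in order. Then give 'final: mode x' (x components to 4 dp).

Mode 0: guard c·x = -0.9429 hit at Δt = 0.6452 (t = 0.6452), x⁻ = (0.3325, -0.9400) → reset → x⁺ = (0.6426, -1.1172), jump to mode 1
Mode 1: flow for 0.7487 to horizon, guard not reached → x = (1.6432, -1.8347)

1 0.6452 0->1
final: 1 1.6432 -1.8347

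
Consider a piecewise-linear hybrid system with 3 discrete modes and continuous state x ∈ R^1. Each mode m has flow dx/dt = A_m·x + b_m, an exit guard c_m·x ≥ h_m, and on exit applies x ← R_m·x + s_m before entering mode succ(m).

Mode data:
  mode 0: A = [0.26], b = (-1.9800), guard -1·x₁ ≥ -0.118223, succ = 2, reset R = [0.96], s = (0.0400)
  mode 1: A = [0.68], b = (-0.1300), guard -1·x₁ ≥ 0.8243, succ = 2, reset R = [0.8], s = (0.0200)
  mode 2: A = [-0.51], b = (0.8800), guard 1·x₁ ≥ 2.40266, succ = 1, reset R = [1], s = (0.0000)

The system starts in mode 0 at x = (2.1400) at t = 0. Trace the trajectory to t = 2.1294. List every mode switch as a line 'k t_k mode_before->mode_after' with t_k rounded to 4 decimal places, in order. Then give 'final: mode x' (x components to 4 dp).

1 1.2087 0->2
final: 2 0.7426

Mode 0: guard c·x = -0.1182 hit at Δt = 1.2087 (t = 1.2087), x⁻ = (0.1182) → reset → x⁺ = (0.1535), jump to mode 2
Mode 2: flow for 0.9207 to horizon, guard not reached → x = (0.7426)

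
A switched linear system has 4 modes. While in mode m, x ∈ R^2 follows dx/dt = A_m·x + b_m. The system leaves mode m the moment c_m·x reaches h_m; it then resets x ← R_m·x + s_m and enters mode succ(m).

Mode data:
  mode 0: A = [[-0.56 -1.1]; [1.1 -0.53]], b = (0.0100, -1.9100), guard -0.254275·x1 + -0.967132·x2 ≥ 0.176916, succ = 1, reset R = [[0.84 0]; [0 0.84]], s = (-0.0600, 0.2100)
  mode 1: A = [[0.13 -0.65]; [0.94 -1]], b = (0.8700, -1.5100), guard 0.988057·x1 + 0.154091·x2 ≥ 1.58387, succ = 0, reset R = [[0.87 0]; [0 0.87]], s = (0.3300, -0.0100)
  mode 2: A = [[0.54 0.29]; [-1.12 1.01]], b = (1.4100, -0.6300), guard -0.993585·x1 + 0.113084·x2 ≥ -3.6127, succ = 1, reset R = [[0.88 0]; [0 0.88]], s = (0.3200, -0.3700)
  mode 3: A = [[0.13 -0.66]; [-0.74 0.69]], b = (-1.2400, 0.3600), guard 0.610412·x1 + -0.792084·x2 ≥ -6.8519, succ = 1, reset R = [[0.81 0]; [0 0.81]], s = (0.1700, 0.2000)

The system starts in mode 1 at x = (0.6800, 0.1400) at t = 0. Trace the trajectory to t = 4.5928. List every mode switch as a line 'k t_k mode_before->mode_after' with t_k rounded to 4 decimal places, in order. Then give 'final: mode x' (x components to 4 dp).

Mode 1: guard c·x = 1.5839 hit at Δt = 0.8770 (t = 0.8770), x⁻ = (1.6287, -0.1644) → reset → x⁺ = (1.7469, -0.1531), jump to mode 0
Mode 0: guard c·x = 0.1769 hit at Δt = 1.2879 (t = 2.1649), x⁻ = (1.1530, -0.4861) → reset → x⁺ = (0.9085, -0.1983), jump to mode 1
Mode 1: guard c·x = 1.5839 hit at Δt = 0.6094 (t = 2.7743), x⁻ = (1.6400, -0.2369) → reset → x⁺ = (1.7568, -0.2161), jump to mode 0
Mode 0: guard c·x = 0.1769 hit at Δt = 1.3088 (t = 4.0831), x⁻ = (1.1822, -0.4937) → reset → x⁺ = (0.9330, -0.2047), jump to mode 1
Mode 1: flow for 0.5097 to horizon, guard not reached → x = (1.5428, -0.2533)

1 0.8770 1->0
2 2.1649 0->1
3 2.7743 1->0
4 4.0831 0->1
final: 1 1.5428 -0.2533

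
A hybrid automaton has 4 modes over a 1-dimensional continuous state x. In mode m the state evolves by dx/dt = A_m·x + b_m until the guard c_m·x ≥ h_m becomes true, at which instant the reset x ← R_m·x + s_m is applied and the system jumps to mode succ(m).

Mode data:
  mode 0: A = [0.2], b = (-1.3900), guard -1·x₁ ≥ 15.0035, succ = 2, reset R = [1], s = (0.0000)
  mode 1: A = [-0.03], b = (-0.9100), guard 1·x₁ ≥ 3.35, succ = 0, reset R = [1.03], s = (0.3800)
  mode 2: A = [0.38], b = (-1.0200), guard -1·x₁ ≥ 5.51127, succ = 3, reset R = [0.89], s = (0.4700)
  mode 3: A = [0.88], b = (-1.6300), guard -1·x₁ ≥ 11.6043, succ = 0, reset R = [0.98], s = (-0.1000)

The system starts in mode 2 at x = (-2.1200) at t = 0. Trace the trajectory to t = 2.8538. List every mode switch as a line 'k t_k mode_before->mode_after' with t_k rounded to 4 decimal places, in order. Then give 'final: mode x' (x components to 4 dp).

1 1.4055 2->3
2 2.2702 3->0
final: 0 -13.7530

Mode 2: guard c·x = 5.5113 hit at Δt = 1.4055 (t = 1.4055), x⁻ = (-5.5113) → reset → x⁺ = (-4.4350), jump to mode 3
Mode 3: guard c·x = 11.6043 hit at Δt = 0.8647 (t = 2.2702), x⁻ = (-11.6043) → reset → x⁺ = (-11.4722), jump to mode 0
Mode 0: flow for 0.5836 to horizon, guard not reached → x = (-13.7530)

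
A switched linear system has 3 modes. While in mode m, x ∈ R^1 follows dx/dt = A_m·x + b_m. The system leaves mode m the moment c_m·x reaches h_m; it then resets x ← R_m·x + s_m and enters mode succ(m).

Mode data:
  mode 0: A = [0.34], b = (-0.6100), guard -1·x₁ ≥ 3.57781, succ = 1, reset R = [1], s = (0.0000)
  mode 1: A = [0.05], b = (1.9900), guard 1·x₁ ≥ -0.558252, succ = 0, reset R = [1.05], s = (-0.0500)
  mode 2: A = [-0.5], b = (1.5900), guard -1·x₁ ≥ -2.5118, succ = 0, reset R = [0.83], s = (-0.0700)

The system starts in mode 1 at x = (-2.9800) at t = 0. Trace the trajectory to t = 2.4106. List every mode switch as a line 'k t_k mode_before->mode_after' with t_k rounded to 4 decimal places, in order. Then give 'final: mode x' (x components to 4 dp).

Mode 1: guard c·x = -0.5583 hit at Δt = 1.2740 (t = 1.2740), x⁻ = (-0.5583) → reset → x⁺ = (-0.6362), jump to mode 0
Mode 0: flow for 1.1366 to horizon, guard not reached → x = (-1.7826)

1 1.2740 1->0
final: 0 -1.7826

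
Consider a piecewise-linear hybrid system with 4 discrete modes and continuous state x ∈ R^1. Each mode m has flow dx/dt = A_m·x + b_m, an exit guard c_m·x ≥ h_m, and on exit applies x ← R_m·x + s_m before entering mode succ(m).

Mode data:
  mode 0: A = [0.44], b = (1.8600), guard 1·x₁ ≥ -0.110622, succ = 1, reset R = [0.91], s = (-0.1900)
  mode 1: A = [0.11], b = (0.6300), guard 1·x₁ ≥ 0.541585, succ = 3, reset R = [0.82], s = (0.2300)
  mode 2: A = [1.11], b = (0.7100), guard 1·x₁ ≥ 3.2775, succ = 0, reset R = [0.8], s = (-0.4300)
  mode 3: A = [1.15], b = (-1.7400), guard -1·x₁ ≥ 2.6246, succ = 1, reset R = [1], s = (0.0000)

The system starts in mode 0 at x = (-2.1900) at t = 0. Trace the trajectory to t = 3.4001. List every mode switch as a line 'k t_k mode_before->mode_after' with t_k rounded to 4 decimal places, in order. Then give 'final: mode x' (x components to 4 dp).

Mode 0: guard c·x = -0.1106 hit at Δt = 1.5987 (t = 1.5987), x⁻ = (-0.1106) → reset → x⁺ = (-0.2907), jump to mode 1
Mode 1: guard c·x = 0.5416 hit at Δt = 1.2949 (t = 2.8936), x⁻ = (0.5416) → reset → x⁺ = (0.6741), jump to mode 3
Mode 3: flow for 0.5065 to horizon, guard not reached → x = (0.0109)

1 1.5987 0->1
2 2.8936 1->3
final: 3 0.0109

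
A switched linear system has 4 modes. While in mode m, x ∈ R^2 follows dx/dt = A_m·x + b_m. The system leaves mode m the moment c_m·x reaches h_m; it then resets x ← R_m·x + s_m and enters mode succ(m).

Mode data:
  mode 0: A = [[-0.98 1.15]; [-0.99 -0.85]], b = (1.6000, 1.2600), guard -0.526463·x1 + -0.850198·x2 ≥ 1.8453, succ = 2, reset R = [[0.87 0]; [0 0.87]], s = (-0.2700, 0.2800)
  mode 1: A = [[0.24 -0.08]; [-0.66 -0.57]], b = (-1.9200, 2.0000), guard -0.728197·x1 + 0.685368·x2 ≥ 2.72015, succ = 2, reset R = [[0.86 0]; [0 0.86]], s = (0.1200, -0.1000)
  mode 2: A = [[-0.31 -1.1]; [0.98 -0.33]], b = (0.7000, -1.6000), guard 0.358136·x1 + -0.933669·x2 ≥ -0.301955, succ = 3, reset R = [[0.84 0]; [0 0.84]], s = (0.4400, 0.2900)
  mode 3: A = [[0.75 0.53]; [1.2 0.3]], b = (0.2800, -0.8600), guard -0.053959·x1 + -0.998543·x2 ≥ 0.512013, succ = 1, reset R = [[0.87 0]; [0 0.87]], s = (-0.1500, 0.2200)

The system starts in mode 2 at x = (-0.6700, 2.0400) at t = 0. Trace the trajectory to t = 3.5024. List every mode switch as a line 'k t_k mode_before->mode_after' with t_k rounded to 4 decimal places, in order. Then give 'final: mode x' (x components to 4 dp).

Mode 2: guard c·x = -0.3020 hit at Δt = 0.7265 (t = 0.7265), x⁻ = (-0.7672, 0.0291) → reset → x⁺ = (-0.2045, 0.3145), jump to mode 3
Mode 3: guard c·x = 0.5120 hit at Δt = 0.7909 (t = 1.5174), x⁻ = (-0.0959, -0.5076) → reset → x⁺ = (-0.2334, -0.2216), jump to mode 1
Mode 1: guard c·x = 2.7201 hit at Δt = 0.8359 (t = 2.3533), x⁻ = (-2.1149, 1.7218) → reset → x⁺ = (-1.6989, 1.3807), jump to mode 2
Mode 2: guard c·x = -0.3020 hit at Δt = 0.4745 (t = 2.8278), x⁻ = (-1.4143, -0.2191) → reset → x⁺ = (-0.7480, 0.1060), jump to mode 3
Mode 3: guard c·x = 0.5120 hit at Δt = 0.3052 (t = 3.1330), x⁻ = (-0.8737, -0.4655) → reset → x⁺ = (-0.9101, -0.1850), jump to mode 1
Mode 1: flow for 0.3694 to horizon, guard not reached → x = (-1.7454, 0.8094)

1 0.7265 2->3
2 1.5174 3->1
3 2.3533 1->2
4 2.8278 2->3
5 3.1330 3->1
final: 1 -1.7454 0.8094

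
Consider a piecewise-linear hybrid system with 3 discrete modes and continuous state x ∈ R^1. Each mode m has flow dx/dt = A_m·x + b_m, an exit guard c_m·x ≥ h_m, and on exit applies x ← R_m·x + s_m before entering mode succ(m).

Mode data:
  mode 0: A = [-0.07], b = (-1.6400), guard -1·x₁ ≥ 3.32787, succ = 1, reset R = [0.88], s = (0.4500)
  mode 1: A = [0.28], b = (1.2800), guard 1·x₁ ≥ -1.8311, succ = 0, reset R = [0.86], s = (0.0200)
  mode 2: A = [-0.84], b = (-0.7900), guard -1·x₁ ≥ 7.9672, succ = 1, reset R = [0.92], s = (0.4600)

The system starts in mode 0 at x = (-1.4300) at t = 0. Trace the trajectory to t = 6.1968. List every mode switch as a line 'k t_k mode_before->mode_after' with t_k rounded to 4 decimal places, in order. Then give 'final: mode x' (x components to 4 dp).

1 1.2889 0->1
2 2.2515 1->0
3 3.4591 0->1
4 4.4217 1->0
5 5.6294 0->1
final: 1 -2.1182

Mode 0: guard c·x = 3.3279 hit at Δt = 1.2889 (t = 1.2889), x⁻ = (-3.3279) → reset → x⁺ = (-2.4785), jump to mode 1
Mode 1: guard c·x = -1.8311 hit at Δt = 0.9626 (t = 2.2515), x⁻ = (-1.8311) → reset → x⁺ = (-1.5547), jump to mode 0
Mode 0: guard c·x = 3.3279 hit at Δt = 1.2077 (t = 3.4591), x⁻ = (-3.3279) → reset → x⁺ = (-2.4785), jump to mode 1
Mode 1: guard c·x = -1.8311 hit at Δt = 0.9626 (t = 4.4217), x⁻ = (-1.8311) → reset → x⁺ = (-1.5547), jump to mode 0
Mode 0: guard c·x = 3.3279 hit at Δt = 1.2077 (t = 5.6294), x⁻ = (-3.3279) → reset → x⁺ = (-2.4785), jump to mode 1
Mode 1: flow for 0.5674 to horizon, guard not reached → x = (-2.1182)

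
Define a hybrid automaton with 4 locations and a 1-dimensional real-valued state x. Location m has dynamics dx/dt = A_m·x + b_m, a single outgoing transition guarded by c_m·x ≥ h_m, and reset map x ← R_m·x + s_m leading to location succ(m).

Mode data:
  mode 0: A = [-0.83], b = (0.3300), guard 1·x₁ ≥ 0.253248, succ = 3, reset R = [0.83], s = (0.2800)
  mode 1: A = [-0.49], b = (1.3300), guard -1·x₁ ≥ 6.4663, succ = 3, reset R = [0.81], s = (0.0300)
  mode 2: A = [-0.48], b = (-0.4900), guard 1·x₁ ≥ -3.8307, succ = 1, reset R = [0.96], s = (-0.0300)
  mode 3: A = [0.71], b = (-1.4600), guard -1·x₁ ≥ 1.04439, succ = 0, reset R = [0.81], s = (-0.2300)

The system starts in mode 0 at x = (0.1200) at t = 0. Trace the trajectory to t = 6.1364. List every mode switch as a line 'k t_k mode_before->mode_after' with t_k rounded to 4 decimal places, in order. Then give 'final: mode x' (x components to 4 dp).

Mode 0: guard c·x = 0.2532 hit at Δt = 0.7879 (t = 0.7879), x⁻ = (0.2532) → reset → x⁺ = (0.4902), jump to mode 3
Mode 3: guard c·x = 1.0444 hit at Δt = 0.9620 (t = 1.7499), x⁻ = (-1.0444) → reset → x⁺ = (-1.0760), jump to mode 0
Mode 0: guard c·x = 0.2532 hit at Δt = 2.7991 (t = 4.5490), x⁻ = (0.2532) → reset → x⁺ = (0.4902), jump to mode 3
Mode 3: guard c·x = 1.0444 hit at Δt = 0.9620 (t = 5.5110), x⁻ = (-1.0444) → reset → x⁺ = (-1.0760), jump to mode 0
Mode 0: flow for 0.6254 to horizon, guard not reached → x = (-0.4793)

1 0.7879 0->3
2 1.7499 3->0
3 4.5490 0->3
4 5.5110 3->0
final: 0 -0.4793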